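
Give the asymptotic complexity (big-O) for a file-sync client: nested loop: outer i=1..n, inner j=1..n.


Reasoning: n iterations times n iterations
Complexity: O(n^2)

O(n^2)


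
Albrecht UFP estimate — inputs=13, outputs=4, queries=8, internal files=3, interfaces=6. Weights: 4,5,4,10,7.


UFP = EI*4 + EO*5 + EQ*4 + ILF*10 + EIF*7
UFP = 13*4 + 4*5 + 8*4 + 3*10 + 6*7
UFP = 52 + 20 + 32 + 30 + 42
UFP = 176

176


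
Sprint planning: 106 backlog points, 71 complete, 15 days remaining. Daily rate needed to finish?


Formula: Required rate = Remaining points / Days left
Remaining = 106 - 71 = 35 points
Required rate = 35 / 15 = 2.33 points/day

2.33 points/day


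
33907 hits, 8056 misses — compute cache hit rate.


Formula: hit rate = hits / (hits + misses) * 100
hit rate = 33907 / (33907 + 8056) * 100
hit rate = 33907 / 41963 * 100
hit rate = 80.8%

80.8%


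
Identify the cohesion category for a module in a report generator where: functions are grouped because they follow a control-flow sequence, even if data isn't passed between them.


Reasoning: Grouped by order of execution within a routine, not by data flow
Type: Procedural cohesion

Procedural cohesion


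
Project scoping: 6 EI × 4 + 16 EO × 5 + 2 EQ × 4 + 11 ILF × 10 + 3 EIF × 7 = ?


UFP = EI*4 + EO*5 + EQ*4 + ILF*10 + EIF*7
UFP = 6*4 + 16*5 + 2*4 + 11*10 + 3*7
UFP = 24 + 80 + 8 + 110 + 21
UFP = 243

243


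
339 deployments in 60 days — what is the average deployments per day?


Formula: deployments per day = releases / days
= 339 / 60
= 5.65 deploys/day
(equivalently, 39.55 deploys/week)

5.65 deploys/day


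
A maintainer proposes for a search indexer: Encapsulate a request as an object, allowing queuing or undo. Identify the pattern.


This matches the Command pattern

Command


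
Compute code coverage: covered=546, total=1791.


Coverage = covered / total * 100
Coverage = 546 / 1791 * 100
Coverage = 30.49%

30.49%


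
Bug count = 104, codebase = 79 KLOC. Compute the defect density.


Defect density = defects / KLOC
Defect density = 104 / 79
Defect density = 1.316 defects/KLOC

1.316 defects/KLOC


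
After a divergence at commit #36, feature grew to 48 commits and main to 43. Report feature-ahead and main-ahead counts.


Common ancestor: commit #36
feature commits after divergence: 48 - 36 = 12
main commits after divergence: 43 - 36 = 7
feature is 12 commits ahead of main
main is 7 commits ahead of feature

feature ahead: 12, main ahead: 7


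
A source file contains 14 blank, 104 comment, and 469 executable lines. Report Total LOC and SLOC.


Total LOC = blank + comment + code
Total LOC = 14 + 104 + 469 = 587
SLOC (source only) = code = 469

Total LOC: 587, SLOC: 469


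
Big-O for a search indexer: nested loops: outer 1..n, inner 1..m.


Reasoning: product of independent bounds
Complexity: O(n*m)

O(n*m)


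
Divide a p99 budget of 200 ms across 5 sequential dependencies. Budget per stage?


Formula: per_stage = total_budget / stages
per_stage = 200 / 5
per_stage = 40.0 ms

40.0 ms


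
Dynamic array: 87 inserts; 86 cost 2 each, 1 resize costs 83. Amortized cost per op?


Formula: Amortized cost = Total cost / Operations
Total cost = (86 * 2) + (1 * 83)
Total cost = 172 + 83 = 255
Amortized = 255 / 87 = 2.931

2.931


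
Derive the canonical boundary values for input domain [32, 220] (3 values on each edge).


Range: [32, 220]
Boundaries: just below min, min, min+1, max-1, max, just above max
Values: [31, 32, 33, 219, 220, 221]

[31, 32, 33, 219, 220, 221]


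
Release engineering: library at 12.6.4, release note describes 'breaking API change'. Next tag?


Current: 12.6.4
Change category: 'breaking API change' → major bump
SemVer rule: major bump → increment MAJOR, reset MINOR and PATCH to 0
New: 13.0.0

13.0.0


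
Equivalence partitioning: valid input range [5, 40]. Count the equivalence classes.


Valid range: [5, 40]
Class 1: x < 5 — invalid
Class 2: 5 ≤ x ≤ 40 — valid
Class 3: x > 40 — invalid
Total equivalence classes: 3

3 equivalence classes


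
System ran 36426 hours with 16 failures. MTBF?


Formula: MTBF = Total operating time / Number of failures
MTBF = 36426 / 16
MTBF = 2276.63 hours

2276.63 hours


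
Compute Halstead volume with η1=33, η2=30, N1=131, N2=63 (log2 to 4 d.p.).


Formula: V = N * log2(η), where N = N1 + N2 and η = η1 + η2
η = 33 + 30 = 63
N = 131 + 63 = 194
log2(63) ≈ 5.9773
V = 194 * 5.9773 = 1159.60

1159.60


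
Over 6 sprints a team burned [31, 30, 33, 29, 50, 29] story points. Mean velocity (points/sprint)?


Formula: Avg velocity = Total points / Number of sprints
Points: [31, 30, 33, 29, 50, 29]
Sum = 31 + 30 + 33 + 29 + 50 + 29 = 202
Avg velocity = 202 / 6 = 33.67 points/sprint

33.67 points/sprint


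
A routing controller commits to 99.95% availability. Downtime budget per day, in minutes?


Formula: allowed downtime = period * (100 - SLA) / 100
Period (day) = 1440 minutes
Unavailability fraction = (100 - 99.95) / 100
Allowed downtime = 1440 * (100 - 99.95) / 100
Allowed downtime = 0.72 minutes

0.72 minutes


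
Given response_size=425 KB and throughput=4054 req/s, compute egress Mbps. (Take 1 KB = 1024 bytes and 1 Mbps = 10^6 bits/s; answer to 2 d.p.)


Formula: Mbps = payload_bytes * RPS * 8 / 1e6
Payload per request = 425 KB = 425 * 1024 = 435200 bytes
Total bytes/sec = 435200 * 4054 = 1764300800
Total bits/sec = 1764300800 * 8 = 14114406400
Mbps = 14114406400 / 1e6 = 14114.41

14114.41 Mbps


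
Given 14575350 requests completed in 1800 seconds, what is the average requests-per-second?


Formula: throughput = requests / seconds
throughput = 14575350 / 1800
throughput = 8097.42 requests/second

8097.42 requests/second


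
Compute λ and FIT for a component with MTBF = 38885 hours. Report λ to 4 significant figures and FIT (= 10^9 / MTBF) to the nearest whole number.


Formula: λ = 1 / MTBF; FIT = λ × 1e9 = 1e9 / MTBF
λ = 1 / 38885 ≈ 2.572e-05 failures/hour
FIT = 1e9 / 38885 ≈ 25717 failures per 1e9 hours (nearest whole number)

λ = 2.572e-05 /h, FIT = 25717


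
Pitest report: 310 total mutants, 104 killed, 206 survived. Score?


Mutation score = killed / total * 100
Mutation score = 104 / 310 * 100
Mutation score = 33.55%

33.55%


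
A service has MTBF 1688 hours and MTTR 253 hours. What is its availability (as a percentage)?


Availability = MTBF / (MTBF + MTTR)
Availability = 1688 / (1688 + 253)
Availability = 1688 / 1941
Availability = 86.9655%

86.9655%


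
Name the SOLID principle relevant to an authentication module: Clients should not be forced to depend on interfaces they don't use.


This describes the Interface Segregation Principle (ISP)

Interface Segregation Principle (ISP)


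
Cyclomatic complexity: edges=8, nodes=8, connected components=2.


Formula: V(G) = E - N + 2P
V(G) = 8 - 8 + 2*2
V(G) = 0 + 4
V(G) = 4

4


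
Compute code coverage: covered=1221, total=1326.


Coverage = covered / total * 100
Coverage = 1221 / 1326 * 100
Coverage = 92.08%

92.08%


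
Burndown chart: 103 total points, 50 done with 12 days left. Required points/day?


Formula: Required rate = Remaining points / Days left
Remaining = 103 - 50 = 53 points
Required rate = 53 / 12 = 4.42 points/day

4.42 points/day


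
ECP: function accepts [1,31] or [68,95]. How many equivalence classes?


Valid ranges: [1,31] and [68,95]
Class 1: x < 1 — invalid
Class 2: 1 ≤ x ≤ 31 — valid
Class 3: 31 < x < 68 — invalid (gap between ranges)
Class 4: 68 ≤ x ≤ 95 — valid
Class 5: x > 95 — invalid
Total equivalence classes: 5

5 equivalence classes


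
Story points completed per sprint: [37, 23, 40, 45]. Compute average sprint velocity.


Formula: Avg velocity = Total points / Number of sprints
Points: [37, 23, 40, 45]
Sum = 37 + 23 + 40 + 45 = 145
Avg velocity = 145 / 4 = 36.25 points/sprint

36.25 points/sprint


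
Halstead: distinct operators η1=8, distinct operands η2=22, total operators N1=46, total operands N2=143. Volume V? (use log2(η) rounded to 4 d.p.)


Formula: V = N * log2(η), where N = N1 + N2 and η = η1 + η2
η = 8 + 22 = 30
N = 46 + 143 = 189
log2(30) ≈ 4.9069
V = 189 * 4.9069 = 927.40

927.40


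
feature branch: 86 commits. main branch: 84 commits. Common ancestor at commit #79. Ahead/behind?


Common ancestor: commit #79
feature commits after divergence: 86 - 79 = 7
main commits after divergence: 84 - 79 = 5
feature is 7 commits ahead of main
main is 5 commits ahead of feature

feature ahead: 7, main ahead: 5


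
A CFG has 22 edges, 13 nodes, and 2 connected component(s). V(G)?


Formula: V(G) = E - N + 2P
V(G) = 22 - 13 + 2*2
V(G) = 9 + 4
V(G) = 13

13


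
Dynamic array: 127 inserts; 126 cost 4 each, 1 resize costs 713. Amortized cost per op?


Formula: Amortized cost = Total cost / Operations
Total cost = (126 * 4) + (1 * 713)
Total cost = 504 + 713 = 1217
Amortized = 1217 / 127 = 9.5827

9.5827


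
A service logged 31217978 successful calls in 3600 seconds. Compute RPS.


Formula: throughput = requests / seconds
throughput = 31217978 / 3600
throughput = 8671.66 requests/second

8671.66 requests/second


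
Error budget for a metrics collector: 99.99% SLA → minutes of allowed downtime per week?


Formula: allowed downtime = period * (100 - SLA) / 100
Period (week) = 10080 minutes
Unavailability fraction = (100 - 99.99) / 100
Allowed downtime = 10080 * (100 - 99.99) / 100
Allowed downtime = 1.008 minutes

1.008 minutes


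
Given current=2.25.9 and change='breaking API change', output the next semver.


Current: 2.25.9
Change category: 'breaking API change' → major bump
SemVer rule: major bump → increment MAJOR, reset MINOR and PATCH to 0
New: 3.0.0

3.0.0


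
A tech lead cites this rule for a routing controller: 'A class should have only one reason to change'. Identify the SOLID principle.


This describes the Single Responsibility Principle (SRP)

Single Responsibility Principle (SRP)


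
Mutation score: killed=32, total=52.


Mutation score = killed / total * 100
Mutation score = 32 / 52 * 100
Mutation score = 61.54%

61.54%


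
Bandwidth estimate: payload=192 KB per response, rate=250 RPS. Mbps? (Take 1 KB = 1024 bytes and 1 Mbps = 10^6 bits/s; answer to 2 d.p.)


Formula: Mbps = payload_bytes * RPS * 8 / 1e6
Payload per request = 192 KB = 192 * 1024 = 196608 bytes
Total bytes/sec = 196608 * 250 = 49152000
Total bits/sec = 49152000 * 8 = 393216000
Mbps = 393216000 / 1e6 = 393.22

393.22 Mbps


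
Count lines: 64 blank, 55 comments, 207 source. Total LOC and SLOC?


Total LOC = blank + comment + code
Total LOC = 64 + 55 + 207 = 326
SLOC (source only) = code = 207

Total LOC: 326, SLOC: 207


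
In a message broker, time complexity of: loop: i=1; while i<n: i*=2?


Reasoning: i doubles each step so iterations are log2(n)
Complexity: O(log n)

O(log n)


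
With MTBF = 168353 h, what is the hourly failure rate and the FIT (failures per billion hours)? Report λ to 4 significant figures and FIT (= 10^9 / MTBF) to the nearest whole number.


Formula: λ = 1 / MTBF; FIT = λ × 1e9 = 1e9 / MTBF
λ = 1 / 168353 ≈ 5.940e-06 failures/hour
FIT = 1e9 / 168353 ≈ 5940 failures per 1e9 hours (nearest whole number)

λ = 5.940e-06 /h, FIT = 5940


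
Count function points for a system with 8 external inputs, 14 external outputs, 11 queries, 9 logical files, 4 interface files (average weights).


UFP = EI*4 + EO*5 + EQ*4 + ILF*10 + EIF*7
UFP = 8*4 + 14*5 + 11*4 + 9*10 + 4*7
UFP = 32 + 70 + 44 + 90 + 28
UFP = 264

264


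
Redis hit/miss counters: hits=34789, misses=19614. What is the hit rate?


Formula: hit rate = hits / (hits + misses) * 100
hit rate = 34789 / (34789 + 19614) * 100
hit rate = 34789 / 54403 * 100
hit rate = 63.95%

63.95%


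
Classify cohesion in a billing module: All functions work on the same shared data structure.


Reasoning: Functions share data
Type: Communicational cohesion

Communicational cohesion


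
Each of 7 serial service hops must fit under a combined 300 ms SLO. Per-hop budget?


Formula: per_stage = total_budget / stages
per_stage = 300 / 7
per_stage = 42.86 ms

42.86 ms


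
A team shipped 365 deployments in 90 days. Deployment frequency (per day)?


Formula: deployments per day = releases / days
= 365 / 90
= 4.056 deploys/day
(equivalently, 28.39 deploys/week)

4.056 deploys/day


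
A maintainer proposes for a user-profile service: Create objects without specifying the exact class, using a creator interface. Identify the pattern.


This matches the Factory Method pattern

Factory Method


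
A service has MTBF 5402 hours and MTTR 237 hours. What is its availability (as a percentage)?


Availability = MTBF / (MTBF + MTTR)
Availability = 5402 / (5402 + 237)
Availability = 5402 / 5639
Availability = 95.7971%

95.7971%


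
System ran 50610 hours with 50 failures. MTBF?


Formula: MTBF = Total operating time / Number of failures
MTBF = 50610 / 50
MTBF = 1012.2 hours

1012.2 hours


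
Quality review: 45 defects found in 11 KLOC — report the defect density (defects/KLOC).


Defect density = defects / KLOC
Defect density = 45 / 11
Defect density = 4.091 defects/KLOC

4.091 defects/KLOC


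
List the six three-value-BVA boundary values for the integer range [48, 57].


Range: [48, 57]
Boundaries: just below min, min, min+1, max-1, max, just above max
Values: [47, 48, 49, 56, 57, 58]

[47, 48, 49, 56, 57, 58]


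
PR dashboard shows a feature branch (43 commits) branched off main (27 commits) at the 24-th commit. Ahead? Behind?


Common ancestor: commit #24
feature commits after divergence: 43 - 24 = 19
main commits after divergence: 27 - 24 = 3
feature is 19 commits ahead of main
main is 3 commits ahead of feature

feature ahead: 19, main ahead: 3


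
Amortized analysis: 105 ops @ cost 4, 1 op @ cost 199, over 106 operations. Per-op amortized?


Formula: Amortized cost = Total cost / Operations
Total cost = (105 * 4) + (1 * 199)
Total cost = 420 + 199 = 619
Amortized = 619 / 106 = 5.8396

5.8396


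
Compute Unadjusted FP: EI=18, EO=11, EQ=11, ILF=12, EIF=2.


UFP = EI*4 + EO*5 + EQ*4 + ILF*10 + EIF*7
UFP = 18*4 + 11*5 + 11*4 + 12*10 + 2*7
UFP = 72 + 55 + 44 + 120 + 14
UFP = 305

305


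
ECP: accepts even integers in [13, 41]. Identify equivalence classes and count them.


Constraint: even integers in [13, 41]
Class 1: x < 13 — out-of-range invalid
Class 2: x in [13,41] but odd — wrong type invalid
Class 3: x in [13,41] and even — valid
Class 4: x > 41 — out-of-range invalid
Total equivalence classes: 4

4 equivalence classes


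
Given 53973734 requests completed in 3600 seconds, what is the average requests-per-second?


Formula: throughput = requests / seconds
throughput = 53973734 / 3600
throughput = 14992.7 requests/second

14992.7 requests/second


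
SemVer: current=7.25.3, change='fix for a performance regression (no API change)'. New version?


Current: 7.25.3
Change category: 'fix for a performance regression (no API change)' → patch bump
SemVer rule: patch bump → increment PATCH (MAJOR and MINOR unchanged)
New: 7.25.4

7.25.4


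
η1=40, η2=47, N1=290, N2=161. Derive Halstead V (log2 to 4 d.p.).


Formula: V = N * log2(η), where N = N1 + N2 and η = η1 + η2
η = 40 + 47 = 87
N = 290 + 161 = 451
log2(87) ≈ 6.4429
V = 451 * 6.4429 = 2905.75

2905.75


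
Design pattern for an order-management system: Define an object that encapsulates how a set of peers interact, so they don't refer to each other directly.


This matches the Mediator pattern

Mediator


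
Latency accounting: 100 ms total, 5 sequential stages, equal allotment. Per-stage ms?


Formula: per_stage = total_budget / stages
per_stage = 100 / 5
per_stage = 20.0 ms

20.0 ms


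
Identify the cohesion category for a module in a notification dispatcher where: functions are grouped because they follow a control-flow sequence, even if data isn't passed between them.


Reasoning: Grouped by order of execution within a routine, not by data flow
Type: Procedural cohesion

Procedural cohesion


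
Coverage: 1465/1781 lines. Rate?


Coverage = covered / total * 100
Coverage = 1465 / 1781 * 100
Coverage = 82.26%

82.26%


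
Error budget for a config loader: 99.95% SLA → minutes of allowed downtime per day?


Formula: allowed downtime = period * (100 - SLA) / 100
Period (day) = 1440 minutes
Unavailability fraction = (100 - 99.95) / 100
Allowed downtime = 1440 * (100 - 99.95) / 100
Allowed downtime = 0.72 minutes

0.72 minutes


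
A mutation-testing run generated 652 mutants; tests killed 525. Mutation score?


Mutation score = killed / total * 100
Mutation score = 525 / 652 * 100
Mutation score = 80.52%

80.52%


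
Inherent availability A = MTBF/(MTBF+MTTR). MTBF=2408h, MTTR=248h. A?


Availability = MTBF / (MTBF + MTTR)
Availability = 2408 / (2408 + 248)
Availability = 2408 / 2656
Availability = 90.6627%

90.6627%


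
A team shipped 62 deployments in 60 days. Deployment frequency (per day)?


Formula: deployments per day = releases / days
= 62 / 60
= 1.033 deploys/day
(equivalently, 7.23 deploys/week)

1.033 deploys/day


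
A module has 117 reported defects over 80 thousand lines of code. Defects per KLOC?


Defect density = defects / KLOC
Defect density = 117 / 80
Defect density = 1.463 defects/KLOC

1.463 defects/KLOC


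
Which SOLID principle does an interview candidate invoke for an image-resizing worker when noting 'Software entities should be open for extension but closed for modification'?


This describes the Open/Closed Principle (OCP)

Open/Closed Principle (OCP)


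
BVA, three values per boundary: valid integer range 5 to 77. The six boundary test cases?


Range: [5, 77]
Boundaries: just below min, min, min+1, max-1, max, just above max
Values: [4, 5, 6, 76, 77, 78]

[4, 5, 6, 76, 77, 78]


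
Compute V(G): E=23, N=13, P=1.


Formula: V(G) = E - N + 2P
V(G) = 23 - 13 + 2*1
V(G) = 10 + 2
V(G) = 12

12


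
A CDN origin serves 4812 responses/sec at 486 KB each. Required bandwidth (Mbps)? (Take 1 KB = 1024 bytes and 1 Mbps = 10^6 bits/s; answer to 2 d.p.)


Formula: Mbps = payload_bytes * RPS * 8 / 1e6
Payload per request = 486 KB = 486 * 1024 = 497664 bytes
Total bytes/sec = 497664 * 4812 = 2394759168
Total bits/sec = 2394759168 * 8 = 19158073344
Mbps = 19158073344 / 1e6 = 19158.07

19158.07 Mbps


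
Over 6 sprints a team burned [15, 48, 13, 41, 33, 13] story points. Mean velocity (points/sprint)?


Formula: Avg velocity = Total points / Number of sprints
Points: [15, 48, 13, 41, 33, 13]
Sum = 15 + 48 + 13 + 41 + 33 + 13 = 163
Avg velocity = 163 / 6 = 27.17 points/sprint

27.17 points/sprint


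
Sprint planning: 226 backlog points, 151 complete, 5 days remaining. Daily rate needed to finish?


Formula: Required rate = Remaining points / Days left
Remaining = 226 - 151 = 75 points
Required rate = 75 / 5 = 15.0 points/day

15.0 points/day


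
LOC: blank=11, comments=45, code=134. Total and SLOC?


Total LOC = blank + comment + code
Total LOC = 11 + 45 + 134 = 190
SLOC (source only) = code = 134

Total LOC: 190, SLOC: 134


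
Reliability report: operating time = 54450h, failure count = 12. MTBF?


Formula: MTBF = Total operating time / Number of failures
MTBF = 54450 / 12
MTBF = 4537.5 hours

4537.5 hours


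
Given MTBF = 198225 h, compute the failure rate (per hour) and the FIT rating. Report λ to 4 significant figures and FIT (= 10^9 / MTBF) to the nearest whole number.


Formula: λ = 1 / MTBF; FIT = λ × 1e9 = 1e9 / MTBF
λ = 1 / 198225 ≈ 5.045e-06 failures/hour
FIT = 1e9 / 198225 ≈ 5045 failures per 1e9 hours (nearest whole number)

λ = 5.045e-06 /h, FIT = 5045


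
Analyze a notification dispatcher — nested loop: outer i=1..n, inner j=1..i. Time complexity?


Reasoning: triangle: n(n+1)/2 ~ n^2/2
Complexity: O(n^2)

O(n^2)


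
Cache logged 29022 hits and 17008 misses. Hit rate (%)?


Formula: hit rate = hits / (hits + misses) * 100
hit rate = 29022 / (29022 + 17008) * 100
hit rate = 29022 / 46030 * 100
hit rate = 63.05%

63.05%


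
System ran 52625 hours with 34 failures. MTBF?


Formula: MTBF = Total operating time / Number of failures
MTBF = 52625 / 34
MTBF = 1547.79 hours

1547.79 hours


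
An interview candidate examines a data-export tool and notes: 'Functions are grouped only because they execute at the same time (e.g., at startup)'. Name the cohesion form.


Reasoning: Related by timing only
Type: Temporal cohesion

Temporal cohesion


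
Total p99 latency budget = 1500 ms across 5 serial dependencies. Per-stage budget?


Formula: per_stage = total_budget / stages
per_stage = 1500 / 5
per_stage = 300.0 ms

300.0 ms


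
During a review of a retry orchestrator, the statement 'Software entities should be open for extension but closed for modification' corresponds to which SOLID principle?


This describes the Open/Closed Principle (OCP)

Open/Closed Principle (OCP)


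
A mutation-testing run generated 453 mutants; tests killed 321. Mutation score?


Mutation score = killed / total * 100
Mutation score = 321 / 453 * 100
Mutation score = 70.86%

70.86%


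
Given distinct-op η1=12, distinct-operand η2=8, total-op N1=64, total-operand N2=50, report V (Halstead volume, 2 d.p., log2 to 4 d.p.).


Formula: V = N * log2(η), where N = N1 + N2 and η = η1 + η2
η = 12 + 8 = 20
N = 64 + 50 = 114
log2(20) ≈ 4.3219
V = 114 * 4.3219 = 492.70

492.70


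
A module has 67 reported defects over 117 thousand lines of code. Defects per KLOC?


Defect density = defects / KLOC
Defect density = 67 / 117
Defect density = 0.573 defects/KLOC

0.573 defects/KLOC


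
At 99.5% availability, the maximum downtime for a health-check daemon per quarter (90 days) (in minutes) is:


Formula: allowed downtime = period * (100 - SLA) / 100
Period (quarter (90 days)) = 129600 minutes
Unavailability fraction = (100 - 99.5) / 100
Allowed downtime = 129600 * (100 - 99.5) / 100
Allowed downtime = 648.0 minutes

648.0 minutes


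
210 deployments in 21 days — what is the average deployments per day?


Formula: deployments per day = releases / days
= 210 / 21
= 10.0 deploys/day
(equivalently, 70.0 deploys/week)

10.0 deploys/day


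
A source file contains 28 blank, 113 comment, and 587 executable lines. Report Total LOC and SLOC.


Total LOC = blank + comment + code
Total LOC = 28 + 113 + 587 = 728
SLOC (source only) = code = 587

Total LOC: 728, SLOC: 587


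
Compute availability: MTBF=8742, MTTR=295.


Availability = MTBF / (MTBF + MTTR)
Availability = 8742 / (8742 + 295)
Availability = 8742 / 9037
Availability = 96.7356%

96.7356%


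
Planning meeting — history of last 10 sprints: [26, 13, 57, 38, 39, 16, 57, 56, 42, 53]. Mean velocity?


Formula: Avg velocity = Total points / Number of sprints
Points: [26, 13, 57, 38, 39, 16, 57, 56, 42, 53]
Sum = 26 + 13 + 57 + 38 + 39 + 16 + 57 + 56 + 42 + 53 = 397
Avg velocity = 397 / 10 = 39.7 points/sprint

39.7 points/sprint


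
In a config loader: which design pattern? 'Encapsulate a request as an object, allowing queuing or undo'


This matches the Command pattern

Command


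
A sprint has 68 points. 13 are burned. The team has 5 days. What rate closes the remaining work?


Formula: Required rate = Remaining points / Days left
Remaining = 68 - 13 = 55 points
Required rate = 55 / 5 = 11.0 points/day

11.0 points/day


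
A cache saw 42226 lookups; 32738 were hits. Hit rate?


Formula: hit rate = hits / (hits + misses) * 100
hit rate = 32738 / (32738 + 9488) * 100
hit rate = 32738 / 42226 * 100
hit rate = 77.53%

77.53%


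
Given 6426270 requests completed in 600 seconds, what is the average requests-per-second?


Formula: throughput = requests / seconds
throughput = 6426270 / 600
throughput = 10710.45 requests/second

10710.45 requests/second


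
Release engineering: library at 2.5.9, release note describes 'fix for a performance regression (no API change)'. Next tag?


Current: 2.5.9
Change category: 'fix for a performance regression (no API change)' → patch bump
SemVer rule: patch bump → increment PATCH (MAJOR and MINOR unchanged)
New: 2.5.10

2.5.10


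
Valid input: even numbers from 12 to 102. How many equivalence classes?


Constraint: even integers in [12, 102]
Class 1: x < 12 — out-of-range invalid
Class 2: x in [12,102] but odd — wrong type invalid
Class 3: x in [12,102] and even — valid
Class 4: x > 102 — out-of-range invalid
Total equivalence classes: 4

4 equivalence classes


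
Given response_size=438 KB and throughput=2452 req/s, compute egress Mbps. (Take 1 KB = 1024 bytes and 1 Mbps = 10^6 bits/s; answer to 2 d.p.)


Formula: Mbps = payload_bytes * RPS * 8 / 1e6
Payload per request = 438 KB = 438 * 1024 = 448512 bytes
Total bytes/sec = 448512 * 2452 = 1099751424
Total bits/sec = 1099751424 * 8 = 8798011392
Mbps = 8798011392 / 1e6 = 8798.01

8798.01 Mbps


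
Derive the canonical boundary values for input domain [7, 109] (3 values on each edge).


Range: [7, 109]
Boundaries: just below min, min, min+1, max-1, max, just above max
Values: [6, 7, 8, 108, 109, 110]

[6, 7, 8, 108, 109, 110]


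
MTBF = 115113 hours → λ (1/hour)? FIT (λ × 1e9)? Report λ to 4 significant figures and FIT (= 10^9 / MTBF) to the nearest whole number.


Formula: λ = 1 / MTBF; FIT = λ × 1e9 = 1e9 / MTBF
λ = 1 / 115113 ≈ 8.687e-06 failures/hour
FIT = 1e9 / 115113 ≈ 8687 failures per 1e9 hours (nearest whole number)

λ = 8.687e-06 /h, FIT = 8687


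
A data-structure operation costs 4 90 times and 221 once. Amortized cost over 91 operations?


Formula: Amortized cost = Total cost / Operations
Total cost = (90 * 4) + (1 * 221)
Total cost = 360 + 221 = 581
Amortized = 581 / 91 = 6.3846

6.3846


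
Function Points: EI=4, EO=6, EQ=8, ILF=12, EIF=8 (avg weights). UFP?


UFP = EI*4 + EO*5 + EQ*4 + ILF*10 + EIF*7
UFP = 4*4 + 6*5 + 8*4 + 12*10 + 8*7
UFP = 16 + 30 + 32 + 120 + 56
UFP = 254

254


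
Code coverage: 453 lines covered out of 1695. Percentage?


Coverage = covered / total * 100
Coverage = 453 / 1695 * 100
Coverage = 26.73%

26.73%


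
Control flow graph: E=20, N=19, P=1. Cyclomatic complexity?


Formula: V(G) = E - N + 2P
V(G) = 20 - 19 + 2*1
V(G) = 1 + 2
V(G) = 3

3


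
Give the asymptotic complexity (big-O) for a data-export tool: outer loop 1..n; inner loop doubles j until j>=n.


Reasoning: linear outer times logarithmic inner
Complexity: O(n log n)

O(n log n)


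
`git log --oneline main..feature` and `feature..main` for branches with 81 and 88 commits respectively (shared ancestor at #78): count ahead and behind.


Common ancestor: commit #78
feature commits after divergence: 81 - 78 = 3
main commits after divergence: 88 - 78 = 10
feature is 3 commits ahead of main
main is 10 commits ahead of feature

feature ahead: 3, main ahead: 10


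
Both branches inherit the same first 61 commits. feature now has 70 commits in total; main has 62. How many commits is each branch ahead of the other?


Common ancestor: commit #61
feature commits after divergence: 70 - 61 = 9
main commits after divergence: 62 - 61 = 1
feature is 9 commits ahead of main
main is 1 commits ahead of feature

feature ahead: 9, main ahead: 1


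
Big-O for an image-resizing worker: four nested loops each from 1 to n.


Reasoning: four levels of nesting
Complexity: O(n^4)

O(n^4)


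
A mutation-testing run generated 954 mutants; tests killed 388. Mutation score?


Mutation score = killed / total * 100
Mutation score = 388 / 954 * 100
Mutation score = 40.67%

40.67%


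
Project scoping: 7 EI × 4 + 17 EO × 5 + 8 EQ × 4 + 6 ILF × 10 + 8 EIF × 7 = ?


UFP = EI*4 + EO*5 + EQ*4 + ILF*10 + EIF*7
UFP = 7*4 + 17*5 + 8*4 + 6*10 + 8*7
UFP = 28 + 85 + 32 + 60 + 56
UFP = 261

261


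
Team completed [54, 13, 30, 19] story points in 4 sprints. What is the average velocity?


Formula: Avg velocity = Total points / Number of sprints
Points: [54, 13, 30, 19]
Sum = 54 + 13 + 30 + 19 = 116
Avg velocity = 116 / 4 = 29.0 points/sprint

29.0 points/sprint


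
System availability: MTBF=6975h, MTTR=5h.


Availability = MTBF / (MTBF + MTTR)
Availability = 6975 / (6975 + 5)
Availability = 6975 / 6980
Availability = 99.9284%

99.9284%


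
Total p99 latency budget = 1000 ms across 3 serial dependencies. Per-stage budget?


Formula: per_stage = total_budget / stages
per_stage = 1000 / 3
per_stage = 333.33 ms

333.33 ms


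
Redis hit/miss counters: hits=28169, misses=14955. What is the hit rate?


Formula: hit rate = hits / (hits + misses) * 100
hit rate = 28169 / (28169 + 14955) * 100
hit rate = 28169 / 43124 * 100
hit rate = 65.32%

65.32%


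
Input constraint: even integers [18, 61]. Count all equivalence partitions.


Constraint: even integers in [18, 61]
Class 1: x < 18 — out-of-range invalid
Class 2: x in [18,61] but odd — wrong type invalid
Class 3: x in [18,61] and even — valid
Class 4: x > 61 — out-of-range invalid
Total equivalence classes: 4

4 equivalence classes


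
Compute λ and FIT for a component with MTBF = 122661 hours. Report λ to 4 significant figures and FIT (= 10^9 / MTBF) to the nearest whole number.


Formula: λ = 1 / MTBF; FIT = λ × 1e9 = 1e9 / MTBF
λ = 1 / 122661 ≈ 8.153e-06 failures/hour
FIT = 1e9 / 122661 ≈ 8153 failures per 1e9 hours (nearest whole number)

λ = 8.153e-06 /h, FIT = 8153


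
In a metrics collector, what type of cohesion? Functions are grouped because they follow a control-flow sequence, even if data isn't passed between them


Reasoning: Grouped by order of execution within a routine, not by data flow
Type: Procedural cohesion

Procedural cohesion


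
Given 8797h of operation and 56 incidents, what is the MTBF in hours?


Formula: MTBF = Total operating time / Number of failures
MTBF = 8797 / 56
MTBF = 157.09 hours

157.09 hours


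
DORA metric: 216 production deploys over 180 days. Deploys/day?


Formula: deployments per day = releases / days
= 216 / 180
= 1.2 deploys/day
(equivalently, 8.4 deploys/week)

1.2 deploys/day


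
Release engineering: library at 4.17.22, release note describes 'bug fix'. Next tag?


Current: 4.17.22
Change category: 'bug fix' → patch bump
SemVer rule: patch bump → increment PATCH (MAJOR and MINOR unchanged)
New: 4.17.23

4.17.23


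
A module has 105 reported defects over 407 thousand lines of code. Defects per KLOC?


Defect density = defects / KLOC
Defect density = 105 / 407
Defect density = 0.258 defects/KLOC

0.258 defects/KLOC


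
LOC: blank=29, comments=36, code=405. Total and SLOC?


Total LOC = blank + comment + code
Total LOC = 29 + 36 + 405 = 470
SLOC (source only) = code = 405

Total LOC: 470, SLOC: 405


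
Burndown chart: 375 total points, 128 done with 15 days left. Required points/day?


Formula: Required rate = Remaining points / Days left
Remaining = 375 - 128 = 247 points
Required rate = 247 / 15 = 16.47 points/day

16.47 points/day


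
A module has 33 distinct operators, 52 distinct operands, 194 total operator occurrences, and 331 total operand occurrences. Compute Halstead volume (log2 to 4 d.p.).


Formula: V = N * log2(η), where N = N1 + N2 and η = η1 + η2
η = 33 + 52 = 85
N = 194 + 331 = 525
log2(85) ≈ 6.4094
V = 525 * 6.4094 = 3364.94

3364.94


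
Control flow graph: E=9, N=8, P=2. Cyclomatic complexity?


Formula: V(G) = E - N + 2P
V(G) = 9 - 8 + 2*2
V(G) = 1 + 4
V(G) = 5

5


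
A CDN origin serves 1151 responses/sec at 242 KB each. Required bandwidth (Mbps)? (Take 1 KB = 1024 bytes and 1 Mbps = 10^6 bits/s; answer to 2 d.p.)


Formula: Mbps = payload_bytes * RPS * 8 / 1e6
Payload per request = 242 KB = 242 * 1024 = 247808 bytes
Total bytes/sec = 247808 * 1151 = 285227008
Total bits/sec = 285227008 * 8 = 2281816064
Mbps = 2281816064 / 1e6 = 2281.82

2281.82 Mbps


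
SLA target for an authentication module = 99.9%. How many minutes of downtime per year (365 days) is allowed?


Formula: allowed downtime = period * (100 - SLA) / 100
Period (year (365 days)) = 525600 minutes
Unavailability fraction = (100 - 99.9) / 100
Allowed downtime = 525600 * (100 - 99.9) / 100
Allowed downtime = 525.6 minutes

525.6 minutes


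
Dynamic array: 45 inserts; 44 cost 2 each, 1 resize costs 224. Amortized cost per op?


Formula: Amortized cost = Total cost / Operations
Total cost = (44 * 2) + (1 * 224)
Total cost = 88 + 224 = 312
Amortized = 312 / 45 = 6.9333

6.9333


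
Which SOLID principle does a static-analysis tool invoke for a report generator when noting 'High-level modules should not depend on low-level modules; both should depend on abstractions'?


This describes the Dependency Inversion Principle (DIP)

Dependency Inversion Principle (DIP)


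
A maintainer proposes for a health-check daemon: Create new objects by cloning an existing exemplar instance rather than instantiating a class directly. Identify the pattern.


This matches the Prototype pattern

Prototype


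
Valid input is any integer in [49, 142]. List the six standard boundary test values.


Range: [49, 142]
Boundaries: just below min, min, min+1, max-1, max, just above max
Values: [48, 49, 50, 141, 142, 143]

[48, 49, 50, 141, 142, 143]


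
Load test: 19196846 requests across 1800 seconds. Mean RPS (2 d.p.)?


Formula: throughput = requests / seconds
throughput = 19196846 / 1800
throughput = 10664.91 requests/second

10664.91 requests/second


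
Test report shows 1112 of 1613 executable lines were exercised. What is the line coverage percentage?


Coverage = covered / total * 100
Coverage = 1112 / 1613 * 100
Coverage = 68.94%

68.94%


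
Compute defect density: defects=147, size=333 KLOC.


Defect density = defects / KLOC
Defect density = 147 / 333
Defect density = 0.441 defects/KLOC

0.441 defects/KLOC


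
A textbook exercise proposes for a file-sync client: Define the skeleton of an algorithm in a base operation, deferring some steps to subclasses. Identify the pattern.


This matches the Template Method pattern

Template Method


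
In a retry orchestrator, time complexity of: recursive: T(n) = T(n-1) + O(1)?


Reasoning: linear recursion with constant work per frame
Complexity: O(n)

O(n)


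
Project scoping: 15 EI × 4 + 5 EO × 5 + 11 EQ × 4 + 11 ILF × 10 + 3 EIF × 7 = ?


UFP = EI*4 + EO*5 + EQ*4 + ILF*10 + EIF*7
UFP = 15*4 + 5*5 + 11*4 + 11*10 + 3*7
UFP = 60 + 25 + 44 + 110 + 21
UFP = 260

260


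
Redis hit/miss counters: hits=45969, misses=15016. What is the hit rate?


Formula: hit rate = hits / (hits + misses) * 100
hit rate = 45969 / (45969 + 15016) * 100
hit rate = 45969 / 60985 * 100
hit rate = 75.38%

75.38%


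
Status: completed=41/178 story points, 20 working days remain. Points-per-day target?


Formula: Required rate = Remaining points / Days left
Remaining = 178 - 41 = 137 points
Required rate = 137 / 20 = 6.85 points/day

6.85 points/day


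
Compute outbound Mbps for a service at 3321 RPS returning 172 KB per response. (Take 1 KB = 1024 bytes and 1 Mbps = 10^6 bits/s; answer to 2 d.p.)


Formula: Mbps = payload_bytes * RPS * 8 / 1e6
Payload per request = 172 KB = 172 * 1024 = 176128 bytes
Total bytes/sec = 176128 * 3321 = 584921088
Total bits/sec = 584921088 * 8 = 4679368704
Mbps = 4679368704 / 1e6 = 4679.37

4679.37 Mbps


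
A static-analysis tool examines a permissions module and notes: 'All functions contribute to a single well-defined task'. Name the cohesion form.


Reasoning: Best: single purpose
Type: Functional cohesion

Functional cohesion


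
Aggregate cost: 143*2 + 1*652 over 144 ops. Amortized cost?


Formula: Amortized cost = Total cost / Operations
Total cost = (143 * 2) + (1 * 652)
Total cost = 286 + 652 = 938
Amortized = 938 / 144 = 6.5139

6.5139


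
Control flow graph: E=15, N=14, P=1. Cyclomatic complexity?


Formula: V(G) = E - N + 2P
V(G) = 15 - 14 + 2*1
V(G) = 1 + 2
V(G) = 3

3


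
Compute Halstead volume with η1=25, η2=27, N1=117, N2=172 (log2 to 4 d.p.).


Formula: V = N * log2(η), where N = N1 + N2 and η = η1 + η2
η = 25 + 27 = 52
N = 117 + 172 = 289
log2(52) ≈ 5.7004
V = 289 * 5.7004 = 1647.42

1647.42


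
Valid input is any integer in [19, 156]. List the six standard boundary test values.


Range: [19, 156]
Boundaries: just below min, min, min+1, max-1, max, just above max
Values: [18, 19, 20, 155, 156, 157]

[18, 19, 20, 155, 156, 157]


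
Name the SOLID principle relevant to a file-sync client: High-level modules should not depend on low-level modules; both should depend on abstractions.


This describes the Dependency Inversion Principle (DIP)

Dependency Inversion Principle (DIP)


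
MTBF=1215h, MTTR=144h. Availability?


Availability = MTBF / (MTBF + MTTR)
Availability = 1215 / (1215 + 144)
Availability = 1215 / 1359
Availability = 89.404%

89.404%


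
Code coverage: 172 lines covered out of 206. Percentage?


Coverage = covered / total * 100
Coverage = 172 / 206 * 100
Coverage = 83.5%

83.5%


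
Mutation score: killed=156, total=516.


Mutation score = killed / total * 100
Mutation score = 156 / 516 * 100
Mutation score = 30.23%

30.23%


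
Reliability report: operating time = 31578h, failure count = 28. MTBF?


Formula: MTBF = Total operating time / Number of failures
MTBF = 31578 / 28
MTBF = 1127.79 hours

1127.79 hours


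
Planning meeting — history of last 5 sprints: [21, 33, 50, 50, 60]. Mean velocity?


Formula: Avg velocity = Total points / Number of sprints
Points: [21, 33, 50, 50, 60]
Sum = 21 + 33 + 50 + 50 + 60 = 214
Avg velocity = 214 / 5 = 42.8 points/sprint

42.8 points/sprint


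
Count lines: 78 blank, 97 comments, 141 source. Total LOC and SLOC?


Total LOC = blank + comment + code
Total LOC = 78 + 97 + 141 = 316
SLOC (source only) = code = 141

Total LOC: 316, SLOC: 141


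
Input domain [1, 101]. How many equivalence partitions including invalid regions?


Valid range: [1, 101]
Class 1: x < 1 — invalid
Class 2: 1 ≤ x ≤ 101 — valid
Class 3: x > 101 — invalid
Total equivalence classes: 3

3 equivalence classes


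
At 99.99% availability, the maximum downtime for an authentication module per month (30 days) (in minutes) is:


Formula: allowed downtime = period * (100 - SLA) / 100
Period (month (30 days)) = 43200 minutes
Unavailability fraction = (100 - 99.99) / 100
Allowed downtime = 43200 * (100 - 99.99) / 100
Allowed downtime = 4.32 minutes

4.32 minutes


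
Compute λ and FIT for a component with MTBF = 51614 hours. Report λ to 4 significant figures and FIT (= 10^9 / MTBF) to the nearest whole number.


Formula: λ = 1 / MTBF; FIT = λ × 1e9 = 1e9 / MTBF
λ = 1 / 51614 ≈ 1.937e-05 failures/hour
FIT = 1e9 / 51614 ≈ 19375 failures per 1e9 hours (nearest whole number)

λ = 1.937e-05 /h, FIT = 19375


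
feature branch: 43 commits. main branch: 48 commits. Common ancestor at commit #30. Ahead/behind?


Common ancestor: commit #30
feature commits after divergence: 43 - 30 = 13
main commits after divergence: 48 - 30 = 18
feature is 13 commits ahead of main
main is 18 commits ahead of feature

feature ahead: 13, main ahead: 18


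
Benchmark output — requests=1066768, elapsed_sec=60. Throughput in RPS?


Formula: throughput = requests / seconds
throughput = 1066768 / 60
throughput = 17779.47 requests/second

17779.47 requests/second


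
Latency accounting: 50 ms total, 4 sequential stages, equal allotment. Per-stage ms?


Formula: per_stage = total_budget / stages
per_stage = 50 / 4
per_stage = 12.5 ms

12.5 ms
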